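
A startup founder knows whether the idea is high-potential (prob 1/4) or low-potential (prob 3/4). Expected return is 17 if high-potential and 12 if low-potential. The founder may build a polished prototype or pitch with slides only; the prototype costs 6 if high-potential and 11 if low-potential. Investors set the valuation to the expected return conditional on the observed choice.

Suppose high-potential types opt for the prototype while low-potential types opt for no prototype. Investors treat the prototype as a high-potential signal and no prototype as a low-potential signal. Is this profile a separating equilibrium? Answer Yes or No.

No

Under these beliefs, the prototype earns valuation 17 and no prototype earns valuation 12.
high-potential: the prototype nets 17 − 6 = 11; no prototype nets 12. high-potential would deviate to no prototype.
low-potential: the prototype nets 17 − 11 = 6; no prototype nets 12. low-potential prefers no prototype.
high-potential has a profitable deviation, so the profile is not an equilibrium.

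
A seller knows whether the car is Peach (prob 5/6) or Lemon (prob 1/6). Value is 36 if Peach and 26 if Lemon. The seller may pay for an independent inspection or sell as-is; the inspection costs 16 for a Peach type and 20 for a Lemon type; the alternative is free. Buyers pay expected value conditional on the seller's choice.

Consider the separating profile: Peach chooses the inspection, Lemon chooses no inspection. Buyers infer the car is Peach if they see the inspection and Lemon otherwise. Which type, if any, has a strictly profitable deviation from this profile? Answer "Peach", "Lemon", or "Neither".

Peach

The inspection pays 36; no inspection pays 26.
Peach: assigned the inspection, nets 36 − 16 = 20; deviating to no inspection nets 26.
Lemon: assigned no inspection, nets 26; deviating to the inspection nets 36 − 20 = 16.
The Peach type gains 6 by deviating.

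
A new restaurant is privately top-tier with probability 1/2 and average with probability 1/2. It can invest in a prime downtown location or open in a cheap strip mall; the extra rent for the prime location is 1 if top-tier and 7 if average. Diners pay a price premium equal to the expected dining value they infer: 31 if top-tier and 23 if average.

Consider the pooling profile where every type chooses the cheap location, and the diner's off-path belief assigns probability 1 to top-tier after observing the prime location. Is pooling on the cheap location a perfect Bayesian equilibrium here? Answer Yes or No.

On path, the diner holds the prior and pays 1/2·31 + 1/2·23 = 27. Off path (the prime location), believing top-tier, it pays 31.
top-tier: the cheap location nets 27; the prime location nets 31 − 1 = 30. top-tier would deviate.
average: the cheap location nets 27; the prime location nets 31 − 7 = 24. average stays.
A type deviates, so pooling fails.

No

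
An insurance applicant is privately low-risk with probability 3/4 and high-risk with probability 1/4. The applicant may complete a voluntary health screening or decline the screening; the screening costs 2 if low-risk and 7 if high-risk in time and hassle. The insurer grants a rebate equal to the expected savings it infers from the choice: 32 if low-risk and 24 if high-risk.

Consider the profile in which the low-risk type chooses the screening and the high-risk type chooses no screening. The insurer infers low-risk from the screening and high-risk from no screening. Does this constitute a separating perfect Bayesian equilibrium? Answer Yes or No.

No

Under these beliefs, the screening earns rebate 32 and no screening earns rebate 24.
low-risk: the screening nets 32 − 2 = 30; no screening nets 24. low-risk prefers the screening.
high-risk: the screening nets 32 − 7 = 25; no screening nets 24. high-risk would deviate to the screening.
high-risk has a profitable deviation, so the profile is not an equilibrium.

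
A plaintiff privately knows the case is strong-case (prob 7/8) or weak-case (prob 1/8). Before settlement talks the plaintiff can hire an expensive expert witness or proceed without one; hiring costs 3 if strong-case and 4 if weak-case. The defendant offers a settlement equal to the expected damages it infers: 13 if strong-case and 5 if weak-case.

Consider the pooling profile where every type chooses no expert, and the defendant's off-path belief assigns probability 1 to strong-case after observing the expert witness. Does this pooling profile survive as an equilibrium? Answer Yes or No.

Yes

On path, the defendant holds the prior and pays 7/8·13 + 1/8·5 = 12. Off path (the expert witness), believing strong-case, it pays 13.
strong-case: no expert nets 12; the expert witness nets 13 − 3 = 10. strong-case stays.
weak-case: no expert nets 12; the expert witness nets 13 − 4 = 9. weak-case stays.
No type deviates, so pooling is sustained.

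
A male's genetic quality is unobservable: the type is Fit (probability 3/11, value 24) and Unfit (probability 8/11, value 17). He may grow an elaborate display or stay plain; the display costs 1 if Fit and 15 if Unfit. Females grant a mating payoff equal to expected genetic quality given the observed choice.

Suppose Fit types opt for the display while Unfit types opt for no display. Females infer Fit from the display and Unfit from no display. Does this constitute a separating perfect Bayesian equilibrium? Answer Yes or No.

Under these beliefs, the display earns mating payoff 24 and no display earns mating payoff 17.
Fit: the display nets 24 − 1 = 23; no display nets 17. Fit prefers the display.
Unfit: the display nets 24 − 15 = 9; no display nets 17. Unfit prefers no display.
Neither type deviates, so the separating profile is an equilibrium.

Yes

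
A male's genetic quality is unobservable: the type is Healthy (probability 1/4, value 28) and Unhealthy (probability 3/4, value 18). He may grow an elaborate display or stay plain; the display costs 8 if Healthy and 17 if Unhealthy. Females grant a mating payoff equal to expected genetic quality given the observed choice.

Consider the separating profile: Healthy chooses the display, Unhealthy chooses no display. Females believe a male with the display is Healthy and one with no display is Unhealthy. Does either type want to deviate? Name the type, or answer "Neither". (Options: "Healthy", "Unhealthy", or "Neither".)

The display pays 28; no display pays 18.
Healthy: assigned the display, nets 28 − 8 = 20; deviating to no display nets 18.
Unhealthy: assigned no display, nets 18; deviating to the display nets 28 − 17 = 11.
Both types strictly prefer their assigned action; no profitable deviation.

Neither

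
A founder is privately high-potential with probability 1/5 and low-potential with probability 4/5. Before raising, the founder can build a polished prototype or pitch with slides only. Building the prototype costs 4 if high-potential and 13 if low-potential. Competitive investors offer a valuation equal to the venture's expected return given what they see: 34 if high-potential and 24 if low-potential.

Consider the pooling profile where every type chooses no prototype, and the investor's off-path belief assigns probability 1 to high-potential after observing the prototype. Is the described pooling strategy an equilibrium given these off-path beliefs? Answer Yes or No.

No

On path, the investor holds the prior and pays 1/5·34 + 4/5·24 = 26. Off path (the prototype), believing high-potential, it pays 34.
high-potential: no prototype nets 26; the prototype nets 34 − 4 = 30. high-potential would deviate.
low-potential: no prototype nets 26; the prototype nets 34 − 13 = 21. low-potential stays.
A type deviates, so pooling fails.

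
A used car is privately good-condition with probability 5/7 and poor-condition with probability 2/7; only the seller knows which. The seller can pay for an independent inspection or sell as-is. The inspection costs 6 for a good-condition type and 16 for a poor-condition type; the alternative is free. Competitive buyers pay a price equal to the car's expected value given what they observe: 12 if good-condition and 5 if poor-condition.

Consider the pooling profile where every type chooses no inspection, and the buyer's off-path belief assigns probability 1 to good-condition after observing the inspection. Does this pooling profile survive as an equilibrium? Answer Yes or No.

On path, the buyer holds the prior and pays 5/7·12 + 2/7·5 = 10. Off path (the inspection), believing good-condition, it pays 12.
good-condition: no inspection nets 10; the inspection nets 12 − 6 = 6. good-condition stays.
poor-condition: no inspection nets 10; the inspection nets 12 − 16 = -4. poor-condition stays.
No type deviates, so pooling is sustained.

Yes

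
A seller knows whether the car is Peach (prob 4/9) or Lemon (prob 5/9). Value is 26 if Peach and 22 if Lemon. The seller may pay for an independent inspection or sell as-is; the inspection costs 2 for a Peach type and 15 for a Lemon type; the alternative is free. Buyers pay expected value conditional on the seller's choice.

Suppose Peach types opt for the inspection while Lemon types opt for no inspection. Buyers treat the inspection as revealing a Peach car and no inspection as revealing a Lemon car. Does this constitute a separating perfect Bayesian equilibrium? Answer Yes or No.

Yes

Under these beliefs, the inspection earns price 26 and no inspection earns price 22.
Peach: the inspection nets 26 − 2 = 24; no inspection nets 22. Peach prefers the inspection.
Lemon: the inspection nets 26 − 15 = 11; no inspection nets 22. Lemon prefers no inspection.
Neither type deviates, so the separating profile is an equilibrium.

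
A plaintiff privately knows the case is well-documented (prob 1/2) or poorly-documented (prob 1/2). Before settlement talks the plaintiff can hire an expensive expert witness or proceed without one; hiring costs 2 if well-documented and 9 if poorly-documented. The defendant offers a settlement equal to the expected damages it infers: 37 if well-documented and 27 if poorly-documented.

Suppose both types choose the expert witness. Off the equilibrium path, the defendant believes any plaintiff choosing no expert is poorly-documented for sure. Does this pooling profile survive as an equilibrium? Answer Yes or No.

No

On path, the defendant holds the prior and pays 1/2·37 + 1/2·27 = 32. Off path (no expert), believing poorly-documented, it pays 27.
well-documented: the expert witness nets 32 − 2 = 30; no expert nets 27. well-documented stays.
poorly-documented: the expert witness nets 32 − 9 = 23; no expert nets 27. poorly-documented would deviate.
A type deviates, so pooling fails.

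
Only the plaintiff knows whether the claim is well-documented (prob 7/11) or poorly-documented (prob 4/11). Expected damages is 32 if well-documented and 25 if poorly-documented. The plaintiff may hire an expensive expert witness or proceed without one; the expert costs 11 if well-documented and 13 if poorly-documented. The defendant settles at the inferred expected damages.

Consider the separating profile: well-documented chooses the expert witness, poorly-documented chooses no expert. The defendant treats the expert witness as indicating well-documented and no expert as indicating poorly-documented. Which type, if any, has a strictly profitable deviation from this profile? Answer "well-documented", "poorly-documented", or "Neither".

The expert witness pays 32; no expert pays 25.
well-documented: assigned the expert witness, nets 32 − 11 = 21; deviating to no expert nets 25.
poorly-documented: assigned no expert, nets 25; deviating to the expert witness nets 32 − 13 = 19.
The well-documented type gains 4 by deviating.

well-documented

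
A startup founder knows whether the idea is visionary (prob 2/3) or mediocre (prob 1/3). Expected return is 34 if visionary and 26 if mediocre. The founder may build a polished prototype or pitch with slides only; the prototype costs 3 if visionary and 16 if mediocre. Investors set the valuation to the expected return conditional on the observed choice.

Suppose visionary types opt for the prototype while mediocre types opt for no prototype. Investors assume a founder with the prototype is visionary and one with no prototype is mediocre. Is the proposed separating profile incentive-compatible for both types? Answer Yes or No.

Under these beliefs, the prototype earns valuation 34 and no prototype earns valuation 26.
visionary: the prototype nets 34 − 3 = 31; no prototype nets 26. visionary prefers the prototype.
mediocre: the prototype nets 34 − 16 = 18; no prototype nets 26. mediocre prefers no prototype.
Neither type deviates, so the separating profile is an equilibrium.

Yes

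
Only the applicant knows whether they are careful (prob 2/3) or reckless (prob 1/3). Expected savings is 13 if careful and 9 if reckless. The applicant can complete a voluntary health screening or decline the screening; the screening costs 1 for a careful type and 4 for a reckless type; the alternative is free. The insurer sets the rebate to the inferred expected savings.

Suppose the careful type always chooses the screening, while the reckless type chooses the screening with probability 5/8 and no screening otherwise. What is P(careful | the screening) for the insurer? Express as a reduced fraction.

P(the screening) = (2/3)·1 + (1/3)·(5/8) = 7/8.
By Bayes' rule, P(careful | the screening) = (2/3) / (7/8) = 16/21.

16/21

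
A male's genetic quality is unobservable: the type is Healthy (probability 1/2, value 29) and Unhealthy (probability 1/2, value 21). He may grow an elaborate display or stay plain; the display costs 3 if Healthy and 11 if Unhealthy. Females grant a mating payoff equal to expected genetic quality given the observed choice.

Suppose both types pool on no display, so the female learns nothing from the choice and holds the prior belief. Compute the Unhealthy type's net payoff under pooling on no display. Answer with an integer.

25

Pooled mating payoff = 1/2·29 + 1/2·21 = 25.
Unhealthy pays no cost for no display, so net payoff = 25.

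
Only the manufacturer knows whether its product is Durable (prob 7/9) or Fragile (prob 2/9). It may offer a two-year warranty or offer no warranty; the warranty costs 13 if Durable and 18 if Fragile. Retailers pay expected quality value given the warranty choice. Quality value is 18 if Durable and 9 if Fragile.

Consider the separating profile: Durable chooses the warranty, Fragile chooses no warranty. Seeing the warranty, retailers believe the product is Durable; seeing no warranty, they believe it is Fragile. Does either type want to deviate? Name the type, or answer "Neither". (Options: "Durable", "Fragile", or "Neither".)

The warranty pays 18; no warranty pays 9.
Durable: assigned the warranty, nets 18 − 13 = 5; deviating to no warranty nets 9.
Fragile: assigned no warranty, nets 9; deviating to the warranty nets 18 − 18 = 0.
The Durable type gains 4 by deviating.

Durable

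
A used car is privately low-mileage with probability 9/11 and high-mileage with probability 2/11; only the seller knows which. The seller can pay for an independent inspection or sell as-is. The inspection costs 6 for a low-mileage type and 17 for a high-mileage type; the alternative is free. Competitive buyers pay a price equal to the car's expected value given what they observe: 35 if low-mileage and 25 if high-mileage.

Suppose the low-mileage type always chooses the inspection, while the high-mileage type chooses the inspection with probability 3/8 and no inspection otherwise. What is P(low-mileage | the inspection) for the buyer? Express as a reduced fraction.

P(the inspection) = (9/11)·1 + (2/11)·(3/8) = 39/44.
By Bayes' rule, P(low-mileage | the inspection) = (9/11) / (39/44) = 12/13.

12/13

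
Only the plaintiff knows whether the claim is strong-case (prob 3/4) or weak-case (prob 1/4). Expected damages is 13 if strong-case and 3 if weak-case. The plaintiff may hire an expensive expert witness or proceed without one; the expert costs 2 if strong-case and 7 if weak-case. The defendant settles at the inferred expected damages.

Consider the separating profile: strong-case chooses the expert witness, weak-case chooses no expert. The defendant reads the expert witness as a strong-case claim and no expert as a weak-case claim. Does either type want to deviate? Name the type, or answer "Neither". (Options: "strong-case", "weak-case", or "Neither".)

weak-case

The expert witness pays 13; no expert pays 3.
strong-case: assigned the expert witness, nets 13 − 2 = 11; deviating to no expert nets 3.
weak-case: assigned no expert, nets 3; deviating to the expert witness nets 13 − 7 = 6.
The weak-case type gains 3 by deviating.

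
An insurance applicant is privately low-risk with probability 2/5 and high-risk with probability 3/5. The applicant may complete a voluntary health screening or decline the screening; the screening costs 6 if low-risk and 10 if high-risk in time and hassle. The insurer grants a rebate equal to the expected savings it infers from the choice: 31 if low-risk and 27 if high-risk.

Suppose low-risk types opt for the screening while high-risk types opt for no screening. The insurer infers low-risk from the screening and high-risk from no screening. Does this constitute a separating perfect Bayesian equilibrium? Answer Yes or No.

No

Under these beliefs, the screening earns rebate 31 and no screening earns rebate 27.
low-risk: the screening nets 31 − 6 = 25; no screening nets 27. low-risk would deviate to no screening.
high-risk: the screening nets 31 − 10 = 21; no screening nets 27. high-risk prefers no screening.
low-risk has a profitable deviation, so the profile is not an equilibrium.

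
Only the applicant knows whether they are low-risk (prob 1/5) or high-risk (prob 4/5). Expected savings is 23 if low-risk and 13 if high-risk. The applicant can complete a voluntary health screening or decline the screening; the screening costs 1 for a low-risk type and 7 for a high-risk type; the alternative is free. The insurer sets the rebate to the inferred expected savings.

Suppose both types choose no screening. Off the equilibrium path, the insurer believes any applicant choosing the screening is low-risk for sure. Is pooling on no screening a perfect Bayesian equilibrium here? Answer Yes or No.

On path, the insurer holds the prior and pays 1/5·23 + 4/5·13 = 15. Off path (the screening), believing low-risk, it pays 23.
low-risk: no screening nets 15; the screening nets 23 − 1 = 22. low-risk would deviate.
high-risk: no screening nets 15; the screening nets 23 − 7 = 16. high-risk would deviate.
A type deviates, so pooling fails.

No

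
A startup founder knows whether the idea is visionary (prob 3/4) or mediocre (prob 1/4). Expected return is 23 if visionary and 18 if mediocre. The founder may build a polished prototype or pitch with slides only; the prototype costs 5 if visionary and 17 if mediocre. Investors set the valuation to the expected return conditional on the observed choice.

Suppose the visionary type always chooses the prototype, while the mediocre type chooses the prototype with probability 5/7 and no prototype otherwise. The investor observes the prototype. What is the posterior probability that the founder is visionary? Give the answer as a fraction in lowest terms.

21/26

P(the prototype) = (3/4)·1 + (1/4)·(5/7) = 13/14.
By Bayes' rule, P(visionary | the prototype) = (3/4) / (13/14) = 21/26.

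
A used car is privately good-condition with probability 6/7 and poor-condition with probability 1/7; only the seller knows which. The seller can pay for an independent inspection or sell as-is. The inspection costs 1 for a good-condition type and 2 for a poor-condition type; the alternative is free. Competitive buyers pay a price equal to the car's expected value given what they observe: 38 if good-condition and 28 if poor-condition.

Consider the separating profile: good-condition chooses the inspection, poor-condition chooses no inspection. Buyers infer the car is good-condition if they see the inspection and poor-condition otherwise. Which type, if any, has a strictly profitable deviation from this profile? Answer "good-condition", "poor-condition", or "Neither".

poor-condition

The inspection pays 38; no inspection pays 28.
good-condition: assigned the inspection, nets 38 − 1 = 37; deviating to no inspection nets 28.
poor-condition: assigned no inspection, nets 28; deviating to the inspection nets 38 − 2 = 36.
The poor-condition type gains 8 by deviating.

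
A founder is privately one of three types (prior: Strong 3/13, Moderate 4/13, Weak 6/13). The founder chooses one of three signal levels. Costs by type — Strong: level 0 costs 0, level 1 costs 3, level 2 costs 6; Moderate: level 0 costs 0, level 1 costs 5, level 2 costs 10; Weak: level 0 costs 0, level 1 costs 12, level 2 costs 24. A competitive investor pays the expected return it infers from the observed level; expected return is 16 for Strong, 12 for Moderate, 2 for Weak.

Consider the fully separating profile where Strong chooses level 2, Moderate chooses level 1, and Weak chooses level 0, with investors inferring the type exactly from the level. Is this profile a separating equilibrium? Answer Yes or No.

Yes

Separating valuations: level 2 → 16, level 1 → 12, level 0 → 2.
Strong (assigned level 2): level 0: 2 − 0 = 2; level 1: 12 − 3 = 9; level 2: 16 − 6 = 10. Strong stays.
Moderate (assigned level 1): level 0: 2 − 0 = 2; level 1: 12 − 5 = 7; level 2: 16 − 10 = 6. Moderate stays.
Weak (assigned level 0): level 0: 2 − 0 = 2; level 1: 12 − 12 = 0; level 2: 16 − 24 = -8. Weak stays.
Every type prefers its assigned level; separation holds.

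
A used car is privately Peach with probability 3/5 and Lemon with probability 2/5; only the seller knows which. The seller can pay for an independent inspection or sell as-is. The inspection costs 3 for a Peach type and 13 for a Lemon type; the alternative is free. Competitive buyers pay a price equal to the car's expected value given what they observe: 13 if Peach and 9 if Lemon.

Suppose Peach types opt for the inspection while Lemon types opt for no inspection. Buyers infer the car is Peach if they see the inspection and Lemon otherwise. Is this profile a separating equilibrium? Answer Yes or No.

Yes

Under these beliefs, the inspection earns price 13 and no inspection earns price 9.
Peach: the inspection nets 13 − 3 = 10; no inspection nets 9. Peach prefers the inspection.
Lemon: the inspection nets 13 − 13 = 0; no inspection nets 9. Lemon prefers no inspection.
Neither type deviates, so the separating profile is an equilibrium.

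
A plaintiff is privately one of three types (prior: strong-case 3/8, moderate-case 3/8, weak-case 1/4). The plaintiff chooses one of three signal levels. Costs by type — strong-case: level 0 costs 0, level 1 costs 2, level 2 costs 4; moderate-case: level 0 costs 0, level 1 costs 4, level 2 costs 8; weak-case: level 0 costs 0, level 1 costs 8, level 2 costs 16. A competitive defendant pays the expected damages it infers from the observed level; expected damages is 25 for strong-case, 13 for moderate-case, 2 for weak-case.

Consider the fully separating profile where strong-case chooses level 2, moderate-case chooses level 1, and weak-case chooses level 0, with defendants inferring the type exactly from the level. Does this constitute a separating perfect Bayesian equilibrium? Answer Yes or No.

Separating settlements: level 2 → 25, level 1 → 13, level 0 → 2.
strong-case (assigned level 2): level 0: 2 − 0 = 2; level 1: 13 − 2 = 11; level 2: 25 − 4 = 21. strong-case stays.
moderate-case (assigned level 1): level 0: 2 − 0 = 2; level 1: 13 − 4 = 9; level 2: 25 − 8 = 17. moderate-case prefers level 2.
weak-case (assigned level 0): level 0: 2 − 0 = 2; level 1: 13 − 8 = 5; level 2: 25 − 16 = 9. weak-case prefers level 2.
At least one type deviates; the separating profile fails.

No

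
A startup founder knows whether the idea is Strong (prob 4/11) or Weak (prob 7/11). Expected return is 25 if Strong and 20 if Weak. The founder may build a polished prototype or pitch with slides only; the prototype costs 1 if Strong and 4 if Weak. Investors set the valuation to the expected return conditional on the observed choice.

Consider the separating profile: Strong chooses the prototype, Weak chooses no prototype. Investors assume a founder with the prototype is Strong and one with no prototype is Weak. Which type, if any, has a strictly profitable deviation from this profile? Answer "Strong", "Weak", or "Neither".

The prototype pays 25; no prototype pays 20.
Strong: assigned the prototype, nets 25 − 1 = 24; deviating to no prototype nets 20.
Weak: assigned no prototype, nets 20; deviating to the prototype nets 25 − 4 = 21.
The Weak type gains 1 by deviating.

Weak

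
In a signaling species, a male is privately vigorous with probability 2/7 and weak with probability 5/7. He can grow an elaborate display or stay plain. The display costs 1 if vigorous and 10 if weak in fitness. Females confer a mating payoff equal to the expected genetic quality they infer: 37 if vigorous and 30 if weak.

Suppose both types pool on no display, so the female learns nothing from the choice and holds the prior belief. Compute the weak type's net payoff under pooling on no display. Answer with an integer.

32

Pooled mating payoff = 2/7·37 + 5/7·30 = 32.
weak pays no cost for no display, so net payoff = 32.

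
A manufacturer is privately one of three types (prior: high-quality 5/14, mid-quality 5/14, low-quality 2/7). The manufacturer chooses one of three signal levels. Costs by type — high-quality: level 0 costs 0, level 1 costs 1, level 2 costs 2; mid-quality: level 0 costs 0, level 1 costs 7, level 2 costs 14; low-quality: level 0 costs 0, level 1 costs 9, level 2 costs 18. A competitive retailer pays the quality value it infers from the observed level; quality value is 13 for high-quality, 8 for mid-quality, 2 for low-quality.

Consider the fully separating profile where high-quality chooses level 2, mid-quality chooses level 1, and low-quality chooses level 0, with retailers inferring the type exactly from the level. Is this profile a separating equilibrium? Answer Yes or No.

No

Separating prices: level 2 → 13, level 1 → 8, level 0 → 2.
high-quality (assigned level 2): level 0: 2 − 0 = 2; level 1: 8 − 1 = 7; level 2: 13 − 2 = 11. high-quality stays.
mid-quality (assigned level 1): level 0: 2 − 0 = 2; level 1: 8 − 7 = 1; level 2: 13 − 14 = -1. mid-quality prefers level 0.
low-quality (assigned level 0): level 0: 2 − 0 = 2; level 1: 8 − 9 = -1; level 2: 13 − 18 = -5. low-quality stays.
At least one type deviates; the separating profile fails.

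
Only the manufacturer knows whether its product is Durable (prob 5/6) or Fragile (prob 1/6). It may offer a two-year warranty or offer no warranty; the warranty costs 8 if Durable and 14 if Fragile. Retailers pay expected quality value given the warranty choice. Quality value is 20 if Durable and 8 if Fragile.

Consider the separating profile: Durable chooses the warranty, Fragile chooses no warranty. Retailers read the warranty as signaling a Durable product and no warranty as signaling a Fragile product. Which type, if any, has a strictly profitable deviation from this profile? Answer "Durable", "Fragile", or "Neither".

The warranty pays 20; no warranty pays 8.
Durable: assigned the warranty, nets 20 − 8 = 12; deviating to no warranty nets 8.
Fragile: assigned no warranty, nets 8; deviating to the warranty nets 20 − 14 = 6.
Both types strictly prefer their assigned action; no profitable deviation.

Neither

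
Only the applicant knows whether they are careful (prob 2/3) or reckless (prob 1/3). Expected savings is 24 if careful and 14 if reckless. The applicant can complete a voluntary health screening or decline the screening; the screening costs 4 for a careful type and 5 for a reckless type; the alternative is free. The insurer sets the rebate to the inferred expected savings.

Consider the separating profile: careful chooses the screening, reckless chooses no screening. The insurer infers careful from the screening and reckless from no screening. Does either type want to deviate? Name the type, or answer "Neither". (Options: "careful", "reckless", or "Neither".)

The screening pays 24; no screening pays 14.
careful: assigned the screening, nets 24 − 4 = 20; deviating to no screening nets 14.
reckless: assigned no screening, nets 14; deviating to the screening nets 24 − 5 = 19.
The reckless type gains 5 by deviating.

reckless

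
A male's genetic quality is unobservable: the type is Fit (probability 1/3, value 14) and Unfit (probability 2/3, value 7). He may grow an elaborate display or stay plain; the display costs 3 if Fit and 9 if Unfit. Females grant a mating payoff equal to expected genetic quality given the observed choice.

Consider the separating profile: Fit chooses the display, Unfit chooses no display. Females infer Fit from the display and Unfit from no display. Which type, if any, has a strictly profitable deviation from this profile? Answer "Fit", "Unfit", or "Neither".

Neither

The display pays 14; no display pays 7.
Fit: assigned the display, nets 14 − 3 = 11; deviating to no display nets 7.
Unfit: assigned no display, nets 7; deviating to the display nets 14 − 9 = 5.
Both types strictly prefer their assigned action; no profitable deviation.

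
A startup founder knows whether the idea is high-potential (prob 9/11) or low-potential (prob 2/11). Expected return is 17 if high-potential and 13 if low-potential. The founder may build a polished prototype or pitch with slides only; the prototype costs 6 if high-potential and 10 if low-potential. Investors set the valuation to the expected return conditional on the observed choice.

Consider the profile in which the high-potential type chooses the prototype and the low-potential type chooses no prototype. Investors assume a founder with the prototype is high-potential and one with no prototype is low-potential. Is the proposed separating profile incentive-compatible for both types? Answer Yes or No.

No

Under these beliefs, the prototype earns valuation 17 and no prototype earns valuation 13.
high-potential: the prototype nets 17 − 6 = 11; no prototype nets 13. high-potential would deviate to no prototype.
low-potential: the prototype nets 17 − 10 = 7; no prototype nets 13. low-potential prefers no prototype.
high-potential has a profitable deviation, so the profile is not an equilibrium.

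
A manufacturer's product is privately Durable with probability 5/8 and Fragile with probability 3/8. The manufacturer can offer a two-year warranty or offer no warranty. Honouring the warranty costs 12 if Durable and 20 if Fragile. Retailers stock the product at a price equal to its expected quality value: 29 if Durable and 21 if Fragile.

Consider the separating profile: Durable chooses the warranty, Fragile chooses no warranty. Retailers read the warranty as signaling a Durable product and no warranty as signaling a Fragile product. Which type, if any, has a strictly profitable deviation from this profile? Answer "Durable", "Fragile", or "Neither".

The warranty pays 29; no warranty pays 21.
Durable: assigned the warranty, nets 29 − 12 = 17; deviating to no warranty nets 21.
Fragile: assigned no warranty, nets 21; deviating to the warranty nets 29 − 20 = 9.
The Durable type gains 4 by deviating.

Durable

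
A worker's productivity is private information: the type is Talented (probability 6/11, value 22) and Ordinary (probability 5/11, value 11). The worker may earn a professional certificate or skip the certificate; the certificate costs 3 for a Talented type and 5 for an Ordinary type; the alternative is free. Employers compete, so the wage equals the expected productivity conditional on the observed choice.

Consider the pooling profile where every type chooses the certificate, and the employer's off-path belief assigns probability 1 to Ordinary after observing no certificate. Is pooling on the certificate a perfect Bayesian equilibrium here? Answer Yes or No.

Yes

On path, the employer holds the prior and pays 6/11·22 + 5/11·11 = 17. Off path (no certificate), believing Ordinary, it pays 11.
Talented: the certificate nets 17 − 3 = 14; no certificate nets 11. Talented stays.
Ordinary: the certificate nets 17 − 5 = 12; no certificate nets 11. Ordinary stays.
No type deviates, so pooling is sustained.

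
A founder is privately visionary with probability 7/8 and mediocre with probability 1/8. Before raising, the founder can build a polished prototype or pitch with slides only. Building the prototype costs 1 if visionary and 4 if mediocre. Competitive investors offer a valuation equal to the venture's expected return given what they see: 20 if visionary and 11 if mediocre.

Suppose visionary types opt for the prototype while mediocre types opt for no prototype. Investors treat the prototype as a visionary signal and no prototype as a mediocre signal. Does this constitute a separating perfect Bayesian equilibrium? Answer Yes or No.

Under these beliefs, the prototype earns valuation 20 and no prototype earns valuation 11.
visionary: the prototype nets 20 − 1 = 19; no prototype nets 11. visionary prefers the prototype.
mediocre: the prototype nets 20 − 4 = 16; no prototype nets 11. mediocre would deviate to the prototype.
mediocre has a profitable deviation, so the profile is not an equilibrium.

No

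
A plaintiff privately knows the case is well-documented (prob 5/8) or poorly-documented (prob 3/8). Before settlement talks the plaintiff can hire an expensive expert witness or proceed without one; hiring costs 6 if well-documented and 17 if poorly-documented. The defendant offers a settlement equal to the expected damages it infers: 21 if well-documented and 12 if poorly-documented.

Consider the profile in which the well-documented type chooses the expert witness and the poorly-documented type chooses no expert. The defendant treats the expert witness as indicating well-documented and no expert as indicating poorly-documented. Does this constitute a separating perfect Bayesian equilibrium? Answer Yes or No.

Yes

Under these beliefs, the expert witness earns settlement 21 and no expert earns settlement 12.
well-documented: the expert witness nets 21 − 6 = 15; no expert nets 12. well-documented prefers the expert witness.
poorly-documented: the expert witness nets 21 − 17 = 4; no expert nets 12. poorly-documented prefers no expert.
Neither type deviates, so the separating profile is an equilibrium.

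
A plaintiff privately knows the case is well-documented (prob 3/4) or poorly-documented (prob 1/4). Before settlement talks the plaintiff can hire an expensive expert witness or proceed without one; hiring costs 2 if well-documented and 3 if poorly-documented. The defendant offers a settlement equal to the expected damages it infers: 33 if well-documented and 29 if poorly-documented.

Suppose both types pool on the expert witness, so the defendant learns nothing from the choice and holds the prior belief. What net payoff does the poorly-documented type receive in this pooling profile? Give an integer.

29

Pooled settlement = 3/4·33 + 1/4·29 = 32.
poorly-documented pays cost 3 for the expert witness, so net payoff = 32 − 3 = 29.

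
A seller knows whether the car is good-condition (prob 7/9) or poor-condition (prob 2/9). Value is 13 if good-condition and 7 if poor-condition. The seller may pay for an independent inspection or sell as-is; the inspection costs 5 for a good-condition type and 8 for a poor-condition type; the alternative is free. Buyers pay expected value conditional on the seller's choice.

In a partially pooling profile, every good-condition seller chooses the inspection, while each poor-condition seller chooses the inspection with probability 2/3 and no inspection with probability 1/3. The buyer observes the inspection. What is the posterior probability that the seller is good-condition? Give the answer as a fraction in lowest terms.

P(the inspection) = (7/9)·1 + (2/9)·(2/3) = 25/27.
By Bayes' rule, P(good-condition | the inspection) = (7/9) / (25/27) = 21/25.

21/25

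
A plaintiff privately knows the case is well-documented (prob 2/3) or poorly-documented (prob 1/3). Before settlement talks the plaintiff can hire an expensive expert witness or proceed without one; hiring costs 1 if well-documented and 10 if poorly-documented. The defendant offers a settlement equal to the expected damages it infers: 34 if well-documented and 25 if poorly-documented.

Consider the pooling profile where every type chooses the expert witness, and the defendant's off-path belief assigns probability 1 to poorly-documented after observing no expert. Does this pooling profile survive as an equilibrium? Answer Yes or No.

On path, the defendant holds the prior and pays 2/3·34 + 1/3·25 = 31. Off path (no expert), believing poorly-documented, it pays 25.
well-documented: the expert witness nets 31 − 1 = 30; no expert nets 25. well-documented stays.
poorly-documented: the expert witness nets 31 − 10 = 21; no expert nets 25. poorly-documented would deviate.
A type deviates, so pooling fails.

No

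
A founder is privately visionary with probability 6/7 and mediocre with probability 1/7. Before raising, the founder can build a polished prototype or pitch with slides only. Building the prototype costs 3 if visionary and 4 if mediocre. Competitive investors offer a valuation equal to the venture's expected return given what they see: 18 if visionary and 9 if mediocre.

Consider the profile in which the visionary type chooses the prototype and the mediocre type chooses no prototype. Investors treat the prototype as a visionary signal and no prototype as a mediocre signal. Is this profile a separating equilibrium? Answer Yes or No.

Under these beliefs, the prototype earns valuation 18 and no prototype earns valuation 9.
visionary: the prototype nets 18 − 3 = 15; no prototype nets 9. visionary prefers the prototype.
mediocre: the prototype nets 18 − 4 = 14; no prototype nets 9. mediocre would deviate to the prototype.
mediocre has a profitable deviation, so the profile is not an equilibrium.

No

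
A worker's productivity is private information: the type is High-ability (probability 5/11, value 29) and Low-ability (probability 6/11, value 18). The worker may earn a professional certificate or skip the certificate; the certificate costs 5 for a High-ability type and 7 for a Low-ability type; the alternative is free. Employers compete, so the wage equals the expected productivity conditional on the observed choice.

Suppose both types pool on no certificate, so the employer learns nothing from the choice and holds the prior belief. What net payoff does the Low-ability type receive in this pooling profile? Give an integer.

23

Pooled wage = 5/11·29 + 6/11·18 = 23.
Low-ability pays no cost for no certificate, so net payoff = 23.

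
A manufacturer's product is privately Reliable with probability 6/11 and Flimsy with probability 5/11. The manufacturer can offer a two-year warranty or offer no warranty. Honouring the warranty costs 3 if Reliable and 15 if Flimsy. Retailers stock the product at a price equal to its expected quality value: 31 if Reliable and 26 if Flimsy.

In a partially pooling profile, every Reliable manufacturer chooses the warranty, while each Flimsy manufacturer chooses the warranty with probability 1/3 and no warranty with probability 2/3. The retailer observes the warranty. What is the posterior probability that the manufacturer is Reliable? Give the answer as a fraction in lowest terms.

P(the warranty) = (6/11)·1 + (5/11)·(1/3) = 23/33.
By Bayes' rule, P(Reliable | the warranty) = (6/11) / (23/33) = 18/23.

18/23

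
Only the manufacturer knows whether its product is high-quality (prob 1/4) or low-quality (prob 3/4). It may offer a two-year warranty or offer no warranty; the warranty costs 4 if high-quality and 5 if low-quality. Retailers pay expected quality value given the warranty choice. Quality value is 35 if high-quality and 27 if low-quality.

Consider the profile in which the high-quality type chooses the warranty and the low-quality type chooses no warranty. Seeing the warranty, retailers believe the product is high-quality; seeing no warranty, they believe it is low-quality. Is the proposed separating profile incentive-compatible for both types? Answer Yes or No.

No

Under these beliefs, the warranty earns price 35 and no warranty earns price 27.
high-quality: the warranty nets 35 − 4 = 31; no warranty nets 27. high-quality prefers the warranty.
low-quality: the warranty nets 35 − 5 = 30; no warranty nets 27. low-quality would deviate to the warranty.
low-quality has a profitable deviation, so the profile is not an equilibrium.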